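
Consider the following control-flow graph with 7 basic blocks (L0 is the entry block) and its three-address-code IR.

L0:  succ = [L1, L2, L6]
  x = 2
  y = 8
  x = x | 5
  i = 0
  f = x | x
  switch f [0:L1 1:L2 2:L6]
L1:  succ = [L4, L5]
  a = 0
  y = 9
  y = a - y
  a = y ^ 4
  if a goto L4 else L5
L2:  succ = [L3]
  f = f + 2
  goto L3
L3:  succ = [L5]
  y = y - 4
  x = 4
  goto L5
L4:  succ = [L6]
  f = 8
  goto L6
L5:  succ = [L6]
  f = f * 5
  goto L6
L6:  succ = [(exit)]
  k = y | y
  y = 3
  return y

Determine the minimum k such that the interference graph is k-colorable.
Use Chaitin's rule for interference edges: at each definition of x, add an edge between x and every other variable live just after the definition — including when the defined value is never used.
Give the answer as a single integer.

def/use:
  L0: def={f,i,x,y} ue=∅
  L1: def={a,y} ue=∅
  L2: def={f} ue={f}
  L3: def={x,y} ue={y}
  L4: def={f} ue=∅
  L5: def={f} ue={f}
  L6: def={k,y} ue={y}

Backward fixpoint:
  live L0: ∅→{f,y}
  live L1: {f}→{f,y}
  live L2: {f,y}→{f,y}
  live L3: {f,y}→{f,y}
  live L4: {y}→{y}
  live L5: {f,y}→{y}
  live L6: {y}→∅

Interference:
  a↔{f,y}
  f↔{a,x,y}
  i↔{x,y}
  k↔∅
  x↔{f,i,y}
  y↔{a,f,i,x}

Registers:
  {a,f,y} pairwise interfere (3-clique) ⇒ χ ≥ 3
  3-colouring: c0={k,y}  c1={f,i}  c2={a,x}
  χ = 3

Answer: 3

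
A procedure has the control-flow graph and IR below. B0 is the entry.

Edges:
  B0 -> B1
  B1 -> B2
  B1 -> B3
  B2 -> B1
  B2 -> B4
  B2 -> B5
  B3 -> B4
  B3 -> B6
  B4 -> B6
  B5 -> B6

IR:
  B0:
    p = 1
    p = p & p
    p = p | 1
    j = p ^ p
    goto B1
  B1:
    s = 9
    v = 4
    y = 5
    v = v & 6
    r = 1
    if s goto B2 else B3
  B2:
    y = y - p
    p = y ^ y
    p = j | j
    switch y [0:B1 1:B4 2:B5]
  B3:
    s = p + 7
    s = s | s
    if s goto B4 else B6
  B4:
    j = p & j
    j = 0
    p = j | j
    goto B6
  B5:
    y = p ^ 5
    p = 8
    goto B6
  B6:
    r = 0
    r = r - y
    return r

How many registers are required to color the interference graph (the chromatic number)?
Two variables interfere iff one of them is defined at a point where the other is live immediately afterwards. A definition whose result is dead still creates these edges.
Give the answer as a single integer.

Answer: 5

Analysis:
def/use:
  B0: {j,p} / ∅
  B1: {r,s,v,y} / ∅
  B2: {p,y} / {j,p,y}
  B3: {s} / {p}
  B4: {j,p} / {j,p}
  B5: {p,y} / {p}
  B6: {r} / {y}

Live sets:
  B0: in=∅ out={j,p}
  B1: in={j,p} out={j,p,y}
  B2: in={j,p,y} out={j,p,y}
  B3: in={j,p,y} out={j,p,y}
  B4: in={j,p,y} out={y}
  B5: in={p} out={y}
  B6: in={y} out=∅

Interference:
  j: {p,r,s,v,y}
  p: {j,r,s,v,y}
  r: {j,p,s,y}
  s: {j,p,r,v,y}
  v: {j,p,s,y}
  y: {j,p,r,s,v}

Registers:
  {j,p,r,s,y} pairwise interfere (5-clique) ⇒ χ ≥ 5
  assign j→r0 p→r1 r→r4 s→r2 v→r4 y→r3 — no edge inside a register ⇒ χ ≤ 5
  χ = 5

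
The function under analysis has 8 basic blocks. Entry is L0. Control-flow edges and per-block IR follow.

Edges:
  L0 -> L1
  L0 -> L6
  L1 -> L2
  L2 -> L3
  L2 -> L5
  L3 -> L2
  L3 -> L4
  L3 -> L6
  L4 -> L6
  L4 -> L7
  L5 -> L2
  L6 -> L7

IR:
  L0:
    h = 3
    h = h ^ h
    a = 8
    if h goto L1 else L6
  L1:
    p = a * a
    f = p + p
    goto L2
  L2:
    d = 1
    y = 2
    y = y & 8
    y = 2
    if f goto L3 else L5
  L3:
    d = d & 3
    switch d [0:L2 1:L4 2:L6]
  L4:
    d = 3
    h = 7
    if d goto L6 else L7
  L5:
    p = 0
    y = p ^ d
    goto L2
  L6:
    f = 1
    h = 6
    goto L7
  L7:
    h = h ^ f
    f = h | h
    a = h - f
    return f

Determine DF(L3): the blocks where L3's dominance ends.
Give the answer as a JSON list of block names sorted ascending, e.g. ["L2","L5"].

idom tree: L1←L0 L2←L1 L3←L2 L4←L3 L5←L2 L6←L0 L7←L0
Join-block Dom:
  L2: preds {L1,L3,L5}: {L0,L1} ∩ {L0,L1,L2,L3} ∩ {L0,L1,L2,L5} = {L0,L1}; idom=L1
  L6: preds {L0,L3,L4}: {L0} ∩ {L0,L1,L2,L3} ∩ {L0,L1,L2,L3,L4} = {L0}; idom=L0
  L7: preds {L4,L6}: {L0,L1,L2,L3,L4} ∩ {L0,L6} = {L0}; idom=L0

Frontier:
  join L2 pred L1: · stop@L1
  join L2 pred L3: L3→L2 stop@L1
  join L2 pred L5: L5→L2 stop@L1
  join L6 pred L0: · stop@L0
  join L6 pred L3: L3→L2→L1 stop@L0
  join L6 pred L4: L4→L3→L2→L1 stop@L0
  join L7 pred L4: L4→L3→L2→L1 stop@L0
  join L7 pred L6: L6 stop@L0
  DF(L0)=∅
  DF(L1)={L6,L7}
  DF(L2)={L2,L6,L7}
  DF(L3)={L2,L6,L7}
  DF(L4)={L6,L7}
  DF(L5)={L2}
  DF(L6)={L7}
  DF(L7)=∅

DF(L3) = ["L2", "L6", "L7"]

Answer: ["L2", "L6", "L7"]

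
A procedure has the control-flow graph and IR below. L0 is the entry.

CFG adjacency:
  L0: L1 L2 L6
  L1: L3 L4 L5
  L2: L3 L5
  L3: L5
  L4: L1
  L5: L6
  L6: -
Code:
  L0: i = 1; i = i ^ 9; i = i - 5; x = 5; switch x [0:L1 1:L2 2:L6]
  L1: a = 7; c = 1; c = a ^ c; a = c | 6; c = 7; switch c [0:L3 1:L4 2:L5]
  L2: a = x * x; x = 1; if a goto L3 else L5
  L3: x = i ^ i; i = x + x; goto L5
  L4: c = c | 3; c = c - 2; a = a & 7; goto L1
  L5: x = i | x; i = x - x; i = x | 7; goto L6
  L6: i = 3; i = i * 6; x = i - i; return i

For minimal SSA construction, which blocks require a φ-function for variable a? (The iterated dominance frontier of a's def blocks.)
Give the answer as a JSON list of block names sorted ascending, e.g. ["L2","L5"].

Answer: ["L1", "L3", "L5", "L6"]

Derivation:
idom tree: L1←L0 L2←L0 L3←L0 L4←L1 L5←L0 L6←L0
Join-block Dom:
  L1: preds {L0,L4}: {L0} ∩ {L0,L1,L4} = {L0}; idom=L0
  L3: preds {L1,L2}: {L0,L1} ∩ {L0,L2} = {L0}; idom=L0
  L5: preds {L1,L2,L3}: {L0,L1} ∩ {L0,L2} ∩ {L0,L3} = {L0}; idom=L0
  L6: preds {L0,L5}: {L0} ∩ {L0,L5} = {L0}; idom=L0

DF walk-up:
  join L1 pred L0: · stop@L0
  join L1 pred L4: L4→L1 stop@L0
  join L3 pred L1: L1 stop@L0
  join L3 pred L2: L2 stop@L0
  join L5 pred L1: L1 stop@L0
  join L5 pred L2: L2 stop@L0
  join L5 pred L3: L3 stop@L0
  join L6 pred L0: · stop@L0
  join L6 pred L5: L5 stop@L0
  L0: DF=∅
  L1: DF={L1,L3,L5}
  L2: DF={L3,L5}
  L3: DF={L5}
  L4: DF={L1}
  L5: DF={L6}
  L6: DF=∅

φ for a: defs {L1,L2,L4}
  DF⁺ = {L1,L3,L5,L6}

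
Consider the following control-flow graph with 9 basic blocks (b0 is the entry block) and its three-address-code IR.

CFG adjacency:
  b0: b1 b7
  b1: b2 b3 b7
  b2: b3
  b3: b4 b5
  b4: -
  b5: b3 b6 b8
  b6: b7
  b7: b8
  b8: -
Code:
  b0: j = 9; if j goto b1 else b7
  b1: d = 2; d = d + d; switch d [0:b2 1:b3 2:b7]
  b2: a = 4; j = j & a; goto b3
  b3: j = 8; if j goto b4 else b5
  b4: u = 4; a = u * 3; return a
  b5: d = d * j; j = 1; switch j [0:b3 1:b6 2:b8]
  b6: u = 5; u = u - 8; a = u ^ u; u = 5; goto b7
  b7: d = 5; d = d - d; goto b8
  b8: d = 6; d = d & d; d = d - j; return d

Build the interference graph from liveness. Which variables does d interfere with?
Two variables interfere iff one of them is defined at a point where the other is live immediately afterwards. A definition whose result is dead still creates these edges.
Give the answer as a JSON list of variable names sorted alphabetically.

Answer: ["a", "j"]

Derivation:
Block summaries:
  b0: def={j} ue=∅
  b1: def={d} ue=∅
  b2: def={a,j} ue={j}
  b3: def={j} ue=∅
  b4: def={a,u} ue=∅
  b5: def={d,j} ue={d,j}
  b6: def={a,u} ue=∅
  b7: def={d} ue=∅
  b8: def={d} ue={j}

Backward fixpoint:
  live b0: ∅→{j}
  live b1: {j}→{d,j}
  live b2: {d,j}→{d}
  live b3: {d}→{d,j}
  live b4: ∅→∅
  live b5: {d,j}→{d,j}
  live b6: {j}→{j}
  live b7: {j}→{j}
  live b8: {j}→∅

Interfere edges:
  a: {d,j}
  d: {a,j}
  j: {a,d,u}
  u: {j}

N(d) = ["a", "j"]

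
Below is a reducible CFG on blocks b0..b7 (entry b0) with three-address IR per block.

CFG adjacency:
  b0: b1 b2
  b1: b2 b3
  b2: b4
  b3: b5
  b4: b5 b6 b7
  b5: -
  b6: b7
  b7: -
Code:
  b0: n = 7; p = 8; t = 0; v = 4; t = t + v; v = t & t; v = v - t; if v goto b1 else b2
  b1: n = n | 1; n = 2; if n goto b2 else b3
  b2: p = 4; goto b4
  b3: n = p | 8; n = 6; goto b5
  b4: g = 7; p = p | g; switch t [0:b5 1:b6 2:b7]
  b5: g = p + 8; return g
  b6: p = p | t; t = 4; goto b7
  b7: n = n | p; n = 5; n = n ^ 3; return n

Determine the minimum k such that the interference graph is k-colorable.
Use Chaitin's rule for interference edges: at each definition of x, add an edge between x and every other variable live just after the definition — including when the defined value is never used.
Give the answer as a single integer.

Answer: 4

Working:
Block summaries:
  b0: {n,p,t,v} / ∅
  b1: {n} / {n}
  b2: {p} / ∅
  b3: {n} / {p}
  b4: {g,p} / {p,t}
  b5: {g} / {p}
  b6: {p,t} / {p,t}
  b7: {n} / {n,p}

Live sets:
  live b0: ∅→{n,p,t}
  live b1: {n,p,t}→{n,p,t}
  live b2: {n,t}→{n,p,t}
  live b3: {p}→{p}
  live b4: {n,p,t}→{n,p,t}
  live b5: {p}→∅
  live b6: {n,p,t}→{n,p}
  live b7: {n,p}→∅

Interfere edges:
  g: {n,p,t}
  n: {g,p,t,v}
  p: {g,n,t,v}
  t: {g,n,p,v}
  v: {n,p,t}

Registers:
  lower bound: {g,n,p,t} mutually conflict ⇒ χ ≥ 4
  assign g→R3 n→R0 p→R1 t→R2 v→R3 — no edge inside a register ⇒ χ ≤ 4
  χ = 4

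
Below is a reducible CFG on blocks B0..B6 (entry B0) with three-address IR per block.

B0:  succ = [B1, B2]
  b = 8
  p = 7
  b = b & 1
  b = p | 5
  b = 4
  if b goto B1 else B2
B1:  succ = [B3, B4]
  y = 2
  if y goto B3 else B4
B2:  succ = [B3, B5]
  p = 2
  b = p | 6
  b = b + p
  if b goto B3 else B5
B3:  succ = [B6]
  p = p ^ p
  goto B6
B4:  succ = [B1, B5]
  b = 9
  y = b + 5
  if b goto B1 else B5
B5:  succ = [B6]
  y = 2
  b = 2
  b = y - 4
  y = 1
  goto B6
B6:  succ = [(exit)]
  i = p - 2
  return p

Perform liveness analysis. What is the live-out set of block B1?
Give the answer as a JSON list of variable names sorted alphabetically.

Block summaries:
  B0: def={b,p} ue=∅
  B1: def={y} ue=∅
  B2: def={b,p} ue=∅
  B3: def={p} ue={p}
  B4: def={b,y} ue=∅
  B5: def={b,y} ue=∅
  B6: def={i} ue={p}

Live sets:
  B0 li=∅ lo={p}
  B1 li={p} lo={p}
  B2 li=∅ lo={p}
  B3 li={p} lo={p}
  B4 li={p} lo={p}
  B5 li={p} lo={p}
  B6 li={p} lo=∅

live-out(B1) = ["p"]

Answer: ["p"]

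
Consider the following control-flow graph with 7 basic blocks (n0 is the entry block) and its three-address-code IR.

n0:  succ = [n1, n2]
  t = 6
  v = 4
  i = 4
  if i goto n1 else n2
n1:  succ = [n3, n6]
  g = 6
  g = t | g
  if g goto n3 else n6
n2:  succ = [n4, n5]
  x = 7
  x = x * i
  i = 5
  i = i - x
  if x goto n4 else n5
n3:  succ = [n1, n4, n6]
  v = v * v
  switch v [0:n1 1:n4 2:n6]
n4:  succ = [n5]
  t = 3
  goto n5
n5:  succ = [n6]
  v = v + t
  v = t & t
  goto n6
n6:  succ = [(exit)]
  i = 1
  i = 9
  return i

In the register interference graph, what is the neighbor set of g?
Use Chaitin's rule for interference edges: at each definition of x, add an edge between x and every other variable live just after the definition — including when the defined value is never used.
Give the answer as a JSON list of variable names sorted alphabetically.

Answer: ["t", "v"]

Derivation:
Block summaries:
  n0 def {i,t,v} use ∅
  n1 def {g} use {t}
  n2 def {i,x} use {i}
  n3 def {v} use {v}
  n4 def {t} use ∅
  n5 def {v} use {t,v}
  n6 def {i} use ∅

Live sets:
  n0 li=∅ lo={i,t,v}
  n1 li={t,v} lo={t,v}
  n2 li={i,t,v} lo={t,v}
  n3 li={t,v} lo={t,v}
  n4 li={v} lo={t,v}
  n5 li={t,v} lo=∅
  n6 li=∅ lo=∅

Interfere edges:
  g↔{t,v}
  i↔{t,v,x}
  t↔{g,i,v,x}
  v↔{g,i,t,x}
  x↔{i,t,v}

N(g) = ["t", "v"]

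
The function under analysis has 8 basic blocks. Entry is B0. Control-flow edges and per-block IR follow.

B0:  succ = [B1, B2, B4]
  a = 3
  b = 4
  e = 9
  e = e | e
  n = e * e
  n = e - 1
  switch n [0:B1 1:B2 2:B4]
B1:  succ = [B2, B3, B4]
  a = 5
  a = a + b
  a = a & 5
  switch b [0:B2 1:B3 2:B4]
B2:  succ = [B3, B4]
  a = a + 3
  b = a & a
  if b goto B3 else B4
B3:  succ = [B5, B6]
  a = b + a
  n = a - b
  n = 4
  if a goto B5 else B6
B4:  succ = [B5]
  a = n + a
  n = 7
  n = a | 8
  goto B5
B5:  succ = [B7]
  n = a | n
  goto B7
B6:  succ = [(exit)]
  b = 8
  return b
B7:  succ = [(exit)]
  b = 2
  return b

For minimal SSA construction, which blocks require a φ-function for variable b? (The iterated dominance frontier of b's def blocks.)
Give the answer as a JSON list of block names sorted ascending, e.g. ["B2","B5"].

Answer: ["B3", "B4", "B5"]

Derivation:
idom tree: B1←B0 B2←B0 B3←B0 B4←B0 B5←B0 B6←B3 B7←B5
Join-block Dom:
  B2: preds {B0,B1}: {B0} ∩ {B0,B1} = {B0}; idom=B0
  B3: preds {B1,B2}: {B0,B1} ∩ {B0,B2} = {B0}; idom=B0
  B4: preds {B0,B1,B2}: {B0} ∩ {B0,B1} ∩ {B0,B2} = {B0}; idom=B0
  B5: preds {B3,B4}: {B0,B3} ∩ {B0,B4} = {B0}; idom=B0

DF walk-up:
  join B2 pred B0: · stop@B0
  join B2 pred B1: B1 stop@B0
  join B3 pred B1: B1 stop@B0
  join B3 pred B2: B2 stop@B0
  join B4 pred B0: · stop@B0
  join B4 pred B1: B1 stop@B0
  join B4 pred B2: B2 stop@B0
  join B5 pred B3: B3 stop@B0
  join B5 pred B4: B4 stop@B0
  B0: DF=∅
  B1: DF={B2,B3,B4}
  B2: DF={B3,B4}
  B3: DF={B5}
  B4: DF={B5}
  B5: DF=∅
  B6: DF=∅
  B7: DF=∅

φ for b: defs {B0,B2,B6,B7}
  DF⁺ = {B3,B4,B5}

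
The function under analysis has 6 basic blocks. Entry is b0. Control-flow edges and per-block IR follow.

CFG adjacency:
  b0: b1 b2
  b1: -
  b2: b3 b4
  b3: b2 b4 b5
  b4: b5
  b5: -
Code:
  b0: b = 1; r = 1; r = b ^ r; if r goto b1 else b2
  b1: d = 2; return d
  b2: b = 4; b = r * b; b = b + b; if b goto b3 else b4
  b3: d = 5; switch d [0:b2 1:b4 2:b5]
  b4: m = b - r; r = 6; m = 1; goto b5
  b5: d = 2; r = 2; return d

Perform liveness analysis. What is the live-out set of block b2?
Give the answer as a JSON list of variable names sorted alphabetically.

Answer: ["b", "r"]

Derivation:
def/use:
  b0 def {b,r} use ∅
  b1 def {d} use ∅
  b2 def {b} use {r}
  b3 def {d} use ∅
  b4 def {m,r} use {b,r}
  b5 def {d,r} use ∅

Liveness:
  live b0: ∅→{r}
  live b1: ∅→∅
  live b2: {r}→{b,r}
  live b3: {b,r}→{b,r}
  live b4: {b,r}→∅
  live b5: ∅→∅

live-out(b2) = ["b", "r"]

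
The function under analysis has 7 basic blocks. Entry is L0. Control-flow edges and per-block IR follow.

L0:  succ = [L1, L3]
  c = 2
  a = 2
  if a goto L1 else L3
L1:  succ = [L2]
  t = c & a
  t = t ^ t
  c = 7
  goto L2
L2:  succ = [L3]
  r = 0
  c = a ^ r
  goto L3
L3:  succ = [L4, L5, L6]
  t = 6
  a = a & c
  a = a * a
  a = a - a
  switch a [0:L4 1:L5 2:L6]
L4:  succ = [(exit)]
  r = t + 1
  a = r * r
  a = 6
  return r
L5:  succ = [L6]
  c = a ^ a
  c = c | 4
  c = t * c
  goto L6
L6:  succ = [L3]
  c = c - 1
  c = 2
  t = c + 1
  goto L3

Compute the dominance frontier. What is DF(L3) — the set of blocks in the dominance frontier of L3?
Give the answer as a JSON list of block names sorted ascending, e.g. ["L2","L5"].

Answer: ["L3"]

Derivation:
idom tree: L1←L0 L2←L1 L3←L0 L4←L3 L5←L3 L6←L3
Dom at joins:
  L3: preds {L0,L2,L6}: {L0} ∩ {L0,L1,L2} ∩ {L0,L3,L6} = {L0}; idom=L0
  L6: preds {L3,L5}: {L0,L3} ∩ {L0,L3,L5} = {L0,L3}; idom=L3

DF derivation:
  L3←L0: walk · to L0
  L3←L2: walk L2→L1 to L0
  L3←L6: walk L6→L3 to L0
  L6←L3: walk · to L3
  L6←L5: walk L5 to L3
  L0 → ∅
  L1 → {L3}
  L2 → {L3}
  L3 → {L3}
  L4 → ∅
  L5 → {L6}
  L6 → {L3}

DF(L3) = ["L3"]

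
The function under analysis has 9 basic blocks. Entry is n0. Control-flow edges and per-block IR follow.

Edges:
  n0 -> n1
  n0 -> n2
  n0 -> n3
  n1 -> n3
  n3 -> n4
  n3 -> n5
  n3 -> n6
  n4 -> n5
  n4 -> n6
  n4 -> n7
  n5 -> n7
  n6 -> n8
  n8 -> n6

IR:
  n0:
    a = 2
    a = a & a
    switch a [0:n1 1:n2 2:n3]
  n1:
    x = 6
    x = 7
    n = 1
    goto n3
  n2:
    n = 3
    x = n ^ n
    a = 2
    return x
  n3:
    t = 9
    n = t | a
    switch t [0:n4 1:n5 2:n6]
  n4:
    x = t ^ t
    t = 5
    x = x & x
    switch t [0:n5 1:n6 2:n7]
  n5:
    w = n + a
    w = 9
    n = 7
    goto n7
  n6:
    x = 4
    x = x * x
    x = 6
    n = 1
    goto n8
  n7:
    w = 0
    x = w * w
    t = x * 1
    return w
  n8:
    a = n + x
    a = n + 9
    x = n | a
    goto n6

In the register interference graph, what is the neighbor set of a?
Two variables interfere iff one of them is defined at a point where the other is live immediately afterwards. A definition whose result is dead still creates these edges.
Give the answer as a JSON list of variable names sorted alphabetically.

Answer: ["n", "t", "x"]

Analysis:
Block summaries:
  n0 def {a} use ∅
  n1 def {n,x} use ∅
  n2 def {a,n,x} use ∅
  n3 def {n,t} use {a}
  n4 def {t,x} use {t}
  n5 def {n,w} use {a,n}
  n6 def {n,x} use ∅
  n7 def {t,w,x} use ∅
  n8 def {a,x} use {n,x}

Liveness:
  n0: in=∅ out={a}
  n1: in={a} out={a}
  n2: in=∅ out=∅
  n3: in={a} out={a,n,t}
  n4: in={a,n,t} out={a,n}
  n5: in={a,n} out=∅
  n6: in=∅ out={n,x}
  n7: in=∅ out=∅
  n8: in={n,x} out=∅

Conflict graph:
  a: {n,t,x}
  n: {a,t,x}
  t: {a,n,w,x}
  w: {t,x}
  x: {a,n,t,w}

N(a) = ["n", "t", "x"]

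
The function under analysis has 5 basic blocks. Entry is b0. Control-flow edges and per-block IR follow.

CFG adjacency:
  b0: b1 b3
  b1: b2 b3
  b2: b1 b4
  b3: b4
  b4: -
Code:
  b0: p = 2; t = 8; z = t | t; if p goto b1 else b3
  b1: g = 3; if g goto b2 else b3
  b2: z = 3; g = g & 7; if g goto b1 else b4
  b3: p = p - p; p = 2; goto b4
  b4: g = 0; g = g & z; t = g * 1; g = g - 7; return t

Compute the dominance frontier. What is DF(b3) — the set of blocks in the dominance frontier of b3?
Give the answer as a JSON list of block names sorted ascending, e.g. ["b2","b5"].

Answer: ["b4"]

Derivation:
idom tree: b1←b0 b2←b1 b3←b0 b4←b0
Join-block Dom:
  b1: preds {b0,b2}: {b0} ∩ {b0,b1,b2} = {b0}; idom=b0
  b3: preds {b0,b1}: {b0} ∩ {b0,b1} = {b0}; idom=b0
  b4: preds {b2,b3}: {b0,b1,b2} ∩ {b0,b3} = {b0}; idom=b0

Frontier:
  join b1 pred b0: · stop@b0
  join b1 pred b2: b2→b1 stop@b0
  join b3 pred b0: · stop@b0
  join b3 pred b1: b1 stop@b0
  join b4 pred b2: b2→b1 stop@b0
  join b4 pred b3: b3 stop@b0
  DF(b0)=∅
  DF(b1)={b1,b3,b4}
  DF(b2)={b1,b4}
  DF(b3)={b4}
  DF(b4)=∅

DF(b3) = ["b4"]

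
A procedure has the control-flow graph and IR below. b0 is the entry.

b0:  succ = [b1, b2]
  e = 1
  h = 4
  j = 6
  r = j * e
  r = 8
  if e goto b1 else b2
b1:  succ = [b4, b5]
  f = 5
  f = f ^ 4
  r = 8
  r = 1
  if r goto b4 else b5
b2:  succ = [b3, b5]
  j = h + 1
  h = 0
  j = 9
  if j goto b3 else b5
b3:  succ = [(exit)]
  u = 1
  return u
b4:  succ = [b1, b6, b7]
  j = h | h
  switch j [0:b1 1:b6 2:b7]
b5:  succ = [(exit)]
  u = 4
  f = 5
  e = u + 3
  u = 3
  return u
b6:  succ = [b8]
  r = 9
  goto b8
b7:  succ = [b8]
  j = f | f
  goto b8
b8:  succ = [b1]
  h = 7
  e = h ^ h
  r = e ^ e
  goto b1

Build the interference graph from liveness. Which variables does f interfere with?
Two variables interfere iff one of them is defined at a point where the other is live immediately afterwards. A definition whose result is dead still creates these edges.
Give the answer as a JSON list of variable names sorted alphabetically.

Block summaries:
  b0: def={e,h,j,r} ue=∅
  b1: def={f,r} ue=∅
  b2: def={h,j} ue={h}
  b3: def={u} ue=∅
  b4: def={j} ue={h}
  b5: def={e,f,u} ue=∅
  b6: def={r} ue=∅
  b7: def={j} ue={f}
  b8: def={e,h,r} ue=∅

Backward fixpoint:
  b0 li=∅ lo={h}
  b1 li={h} lo={f,h}
  b2 li={h} lo=∅
  b3 li=∅ lo=∅
  b4 li={f,h} lo={f,h}
  b5 li=∅ lo=∅
  b6 li=∅ lo=∅
  b7 li={f} lo=∅
  b8 li=∅ lo={h}

Interfere edges:
  e — {h,j,r}
  f — {h,j,r,u}
  h — {e,f,j,r}
  j — {e,f,h}
  r — {e,f,h}
  u — {f}

N(f) = ["h", "j", "r", "u"]

Answer: ["h", "j", "r", "u"]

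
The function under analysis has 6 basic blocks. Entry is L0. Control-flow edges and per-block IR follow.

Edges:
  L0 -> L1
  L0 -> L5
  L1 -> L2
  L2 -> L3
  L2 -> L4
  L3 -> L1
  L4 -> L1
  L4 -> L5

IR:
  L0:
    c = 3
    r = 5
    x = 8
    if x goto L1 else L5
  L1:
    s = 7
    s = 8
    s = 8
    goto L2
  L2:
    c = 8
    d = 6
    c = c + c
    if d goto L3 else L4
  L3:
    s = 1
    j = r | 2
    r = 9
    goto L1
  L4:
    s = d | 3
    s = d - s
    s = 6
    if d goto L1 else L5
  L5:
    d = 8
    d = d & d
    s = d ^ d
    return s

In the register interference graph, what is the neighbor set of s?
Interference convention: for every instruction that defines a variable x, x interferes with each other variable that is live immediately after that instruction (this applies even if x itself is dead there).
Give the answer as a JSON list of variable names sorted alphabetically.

Per-block:
  L0: def={c,r,x} ue=∅
  L1: def={s} ue=∅
  L2: def={c,d} ue=∅
  L3: def={j,r,s} ue={r}
  L4: def={s} ue={d}
  L5: def={d,s} ue=∅

Backward fixpoint:
  L0 li=∅ lo={r}
  L1 li={r} lo={r}
  L2 li={r} lo={d,r}
  L3 li={r} lo={r}
  L4 li={d,r} lo={r}
  L5 li=∅ lo=∅

Interfere edges:
  c↔{d,r}
  d↔{c,r,s}
  j↔∅
  r↔{c,d,s,x}
  s↔{d,r}
  x↔{r}

N(s) = ["d", "r"]

Answer: ["d", "r"]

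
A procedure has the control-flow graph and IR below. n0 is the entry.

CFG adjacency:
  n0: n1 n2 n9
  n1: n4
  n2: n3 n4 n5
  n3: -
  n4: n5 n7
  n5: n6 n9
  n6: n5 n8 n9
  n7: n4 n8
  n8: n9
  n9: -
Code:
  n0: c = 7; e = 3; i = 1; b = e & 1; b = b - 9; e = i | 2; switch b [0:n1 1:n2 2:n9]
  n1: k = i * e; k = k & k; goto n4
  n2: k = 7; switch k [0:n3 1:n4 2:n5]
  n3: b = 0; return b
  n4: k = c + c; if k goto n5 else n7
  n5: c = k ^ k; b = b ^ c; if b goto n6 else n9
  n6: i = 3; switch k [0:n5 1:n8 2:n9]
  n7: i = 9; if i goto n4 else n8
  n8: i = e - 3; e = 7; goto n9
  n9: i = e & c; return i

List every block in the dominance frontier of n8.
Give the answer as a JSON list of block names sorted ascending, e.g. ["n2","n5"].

Answer: ["n9"]

Working:
idom tree: n1←n0 n2←n0 n3←n2 n4←n0 n5←n0 n6←n5 n7←n4 n8←n0 n9←n0
Dom∩ at merges:
  n4: preds {n1,n2,n7}: {n0,n1} ∩ {n0,n2} ∩ {n0,n4,n7} = {n0}; idom=n0
  n5: preds {n2,n4,n6}: {n0,n2} ∩ {n0,n4} ∩ {n0,n5,n6} = {n0}; idom=n0
  n8: preds {n6,n7}: {n0,n5,n6} ∩ {n0,n4,n7} = {n0}; idom=n0
  n9: preds {n0,n5,n6,n8}: {n0} ∩ {n0,n5} ∩ {n0,n5,n6} ∩ {n0,n8} = {n0}; idom=n0

DF walk-up:
  n4←n1: walk n1 to n0
  n4←n2: walk n2 to n0
  n4←n7: walk n7→n4 to n0
  n5←n2: walk n2 to n0
  n5←n4: walk n4 to n0
  n5←n6: walk n6→n5 to n0
  n8←n6: walk n6→n5 to n0
  n8←n7: walk n7→n4 to n0
  n9←n0: walk · to n0
  n9←n5: walk n5 to n0
  n9←n6: walk n6→n5 to n0
  n9←n8: walk n8 to n0
  n0 → ∅
  n1 → {n4}
  n2 → {n4,n5}
  n3 → ∅
  n4 → {n4,n5,n8}
  n5 → {n5,n8,n9}
  n6 → {n5,n8,n9}
  n7 → {n4,n8}
  n8 → {n9}
  n9 → ∅

DF(n8) = ["n9"]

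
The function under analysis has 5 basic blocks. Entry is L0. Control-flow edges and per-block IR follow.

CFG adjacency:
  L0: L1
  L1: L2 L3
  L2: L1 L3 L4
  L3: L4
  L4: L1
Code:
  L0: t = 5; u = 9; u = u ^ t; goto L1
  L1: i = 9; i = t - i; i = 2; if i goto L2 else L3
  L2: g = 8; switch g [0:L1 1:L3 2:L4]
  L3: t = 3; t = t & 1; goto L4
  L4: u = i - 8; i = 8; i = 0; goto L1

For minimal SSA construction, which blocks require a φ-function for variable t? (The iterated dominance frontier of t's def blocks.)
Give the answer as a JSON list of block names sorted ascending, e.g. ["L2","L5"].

idom tree: L1←L0 L2←L1 L3←L1 L4←L1
Join-block Dom:
  L1: preds {L0,L2,L4}: {L0} ∩ {L0,L1,L2} ∩ {L0,L1,L4} = {L0}; idom=L0
  L3: preds {L1,L2}: {L0,L1} ∩ {L0,L1,L2} = {L0,L1}; idom=L1
  L4: preds {L2,L3}: {L0,L1,L2} ∩ {L0,L1,L3} = {L0,L1}; idom=L1

DF derivation:
  join L1 pred L0: · stop@L0
  join L1 pred L2: L2→L1 stop@L0
  join L1 pred L4: L4→L1 stop@L0
  join L3 pred L1: · stop@L1
  join L3 pred L2: L2 stop@L1
  join L4 pred L2: L2 stop@L1
  join L4 pred L3: L3 stop@L1
  DF(L0)=∅
  DF(L1)={L1}
  DF(L2)={L1,L3,L4}
  DF(L3)={L4}
  DF(L4)={L1}

φ for t: defs {L0,L3}
  DF⁺ = {L1,L4}

Answer: ["L1", "L4"]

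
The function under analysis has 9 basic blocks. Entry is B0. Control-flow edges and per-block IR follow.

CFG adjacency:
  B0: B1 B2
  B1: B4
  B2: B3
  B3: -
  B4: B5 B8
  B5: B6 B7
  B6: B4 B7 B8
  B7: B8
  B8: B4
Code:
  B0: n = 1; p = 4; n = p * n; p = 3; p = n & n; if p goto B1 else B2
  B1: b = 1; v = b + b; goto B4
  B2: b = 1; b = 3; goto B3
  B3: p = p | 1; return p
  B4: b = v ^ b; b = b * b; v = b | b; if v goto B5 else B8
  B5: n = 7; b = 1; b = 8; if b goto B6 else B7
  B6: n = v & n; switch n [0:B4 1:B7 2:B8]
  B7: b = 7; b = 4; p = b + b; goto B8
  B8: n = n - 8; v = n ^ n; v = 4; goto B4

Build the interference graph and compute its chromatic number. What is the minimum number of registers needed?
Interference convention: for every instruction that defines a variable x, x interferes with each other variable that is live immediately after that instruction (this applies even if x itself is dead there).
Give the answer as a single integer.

Per-block:
  B0: def={n,p} ue=∅
  B1: def={b,v} ue=∅
  B2: def={b} ue=∅
  B3: def={p} ue={p}
  B4: def={b,v} ue={b,v}
  B5: def={b,n} ue=∅
  B6: def={n} ue={n,v}
  B7: def={b,p} ue=∅
  B8: def={n,v} ue={n}

Liveness:
  live B0: ∅→{n,p}
  live B1: {n}→{b,n,v}
  live B2: {p}→{p}
  live B3: {p}→∅
  live B4: {b,n,v}→{b,n,v}
  live B5: {v}→{b,n,v}
  live B6: {b,n,v}→{b,n,v}
  live B7: {n}→{b,n}
  live B8: {b,n}→{b,n,v}

Interference:
  b: {n,p,v}
  n: {b,p,v}
  p: {b,n}
  v: {b,n}

Registers:
  {b,n,p} pairwise interfere (3-clique) ⇒ χ ≥ 3
  3-colouring: r0={b}  r1={n}  r2={p,v}
  χ = 3

Answer: 3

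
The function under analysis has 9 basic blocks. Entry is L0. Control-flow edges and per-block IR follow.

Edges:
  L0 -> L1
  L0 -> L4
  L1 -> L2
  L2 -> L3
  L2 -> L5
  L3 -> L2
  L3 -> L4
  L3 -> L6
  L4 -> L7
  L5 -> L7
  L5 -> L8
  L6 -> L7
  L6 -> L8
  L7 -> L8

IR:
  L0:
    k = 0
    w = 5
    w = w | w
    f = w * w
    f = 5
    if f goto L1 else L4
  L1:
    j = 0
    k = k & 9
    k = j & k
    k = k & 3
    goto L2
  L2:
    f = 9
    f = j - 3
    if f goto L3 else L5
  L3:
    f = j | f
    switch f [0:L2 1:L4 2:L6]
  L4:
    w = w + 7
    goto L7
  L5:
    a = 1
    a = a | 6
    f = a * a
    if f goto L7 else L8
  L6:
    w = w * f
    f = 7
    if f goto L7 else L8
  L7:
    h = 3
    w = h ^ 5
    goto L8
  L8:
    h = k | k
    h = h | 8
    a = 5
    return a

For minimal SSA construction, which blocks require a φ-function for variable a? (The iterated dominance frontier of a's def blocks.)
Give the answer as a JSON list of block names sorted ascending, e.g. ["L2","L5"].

idom tree: L1←L0 L2←L1 L3←L2 L4←L0 L5←L2 L6←L3 L7←L0 L8←L0
Dom∩ at merges:
  L2: preds {L1,L3}: {L0,L1} ∩ {L0,L1,L2,L3} = {L0,L1}; idom=L1
  L4: preds {L0,L3}: {L0} ∩ {L0,L1,L2,L3} = {L0}; idom=L0
  L7: preds {L4,L5,L6}: {L0,L4} ∩ {L0,L1,L2,L5} ∩ {L0,L1,L2,L3,L6} = {L0}; idom=L0
  L8: preds {L5,L6,L7}: {L0,L1,L2,L5} ∩ {L0,L1,L2,L3,L6} ∩ {L0,L7} = {L0}; idom=L0

DF derivation:
  join L2 pred L1: · stop@L1
  join L2 pred L3: L3→L2 stop@L1
  join L4 pred L0: · stop@L0
  join L4 pred L3: L3→L2→L1 stop@L0
  join L7 pred L4: L4 stop@L0
  join L7 pred L5: L5→L2→L1 stop@L0
  join L7 pred L6: L6→L3→L2→L1 stop@L0
  join L8 pred L5: L5→L2→L1 stop@L0
  join L8 pred L6: L6→L3→L2→L1 stop@L0
  join L8 pred L7: L7 stop@L0
  L0 → ∅
  L1 → {L4,L7,L8}
  L2 → {L2,L4,L7,L8}
  L3 → {L2,L4,L7,L8}
  L4 → {L7}
  L5 → {L7,L8}
  L6 → {L7,L8}
  L7 → {L8}
  L8 → ∅

φ for a: defs {L5,L8}
  DF⁺ = {L7,L8}

Answer: ["L7", "L8"]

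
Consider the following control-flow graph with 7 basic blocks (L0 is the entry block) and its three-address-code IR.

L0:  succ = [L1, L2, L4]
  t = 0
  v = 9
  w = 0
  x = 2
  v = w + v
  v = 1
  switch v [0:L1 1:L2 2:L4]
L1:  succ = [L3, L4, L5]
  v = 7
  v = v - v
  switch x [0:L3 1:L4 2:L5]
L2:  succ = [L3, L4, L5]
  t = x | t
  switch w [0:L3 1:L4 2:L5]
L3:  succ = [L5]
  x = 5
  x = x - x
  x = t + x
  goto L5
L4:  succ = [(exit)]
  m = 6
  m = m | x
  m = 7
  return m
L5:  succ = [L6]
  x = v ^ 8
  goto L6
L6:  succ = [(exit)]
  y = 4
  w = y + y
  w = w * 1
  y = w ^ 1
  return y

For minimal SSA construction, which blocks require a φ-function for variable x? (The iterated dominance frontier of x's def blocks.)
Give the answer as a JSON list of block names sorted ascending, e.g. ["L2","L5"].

Answer: ["L5"]

Derivation:
idom tree: L1←L0 L2←L0 L3←L0 L4←L0 L5←L0 L6←L5
Dom∩ at merges:
  L3: preds {L1,L2}: {L0,L1} ∩ {L0,L2} = {L0}; idom=L0
  L4: preds {L0,L1,L2}: {L0} ∩ {L0,L1} ∩ {L0,L2} = {L0}; idom=L0
  L5: preds {L1,L2,L3}: {L0,L1} ∩ {L0,L2} ∩ {L0,L3} = {L0}; idom=L0

DF derivation:
  L3←L1: walk L1 to L0
  L3←L2: walk L2 to L0
  L4←L0: walk · to L0
  L4←L1: walk L1 to L0
  L4←L2: walk L2 to L0
  L5←L1: walk L1 to L0
  L5←L2: walk L2 to L0
  L5←L3: walk L3 to L0
  DF(L0)=∅
  DF(L1)={L3,L4,L5}
  DF(L2)={L3,L4,L5}
  DF(L3)={L5}
  DF(L4)=∅
  DF(L5)=∅
  DF(L6)=∅

φ for x: defs {L0,L3,L5}
  DF⁺ = {L5}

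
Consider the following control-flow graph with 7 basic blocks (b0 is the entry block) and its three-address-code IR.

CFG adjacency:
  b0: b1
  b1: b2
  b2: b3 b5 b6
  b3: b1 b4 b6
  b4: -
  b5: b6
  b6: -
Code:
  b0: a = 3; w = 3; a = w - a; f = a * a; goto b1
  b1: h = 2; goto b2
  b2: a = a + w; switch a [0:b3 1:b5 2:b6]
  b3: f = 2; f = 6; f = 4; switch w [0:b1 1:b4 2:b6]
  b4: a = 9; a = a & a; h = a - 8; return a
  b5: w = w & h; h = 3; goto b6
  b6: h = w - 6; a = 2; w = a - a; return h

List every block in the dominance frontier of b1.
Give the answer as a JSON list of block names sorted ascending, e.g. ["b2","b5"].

idom tree: b1←b0 b2←b1 b3←b2 b4←b3 b5←b2 b6←b2
Dom at joins:
  b1: preds {b0,b3}: {b0} ∩ {b0,b1,b2,b3} = {b0}; idom=b0
  b6: preds {b2,b3,b5}: {b0,b1,b2} ∩ {b0,b1,b2,b3} ∩ {b0,b1,b2,b5} = {b0,b1,b2}; idom=b2

Frontier:
  join b1 pred b0: · stop@b0
  join b1 pred b3: b3→b2→b1 stop@b0
  join b6 pred b2: · stop@b2
  join b6 pred b3: b3 stop@b2
  join b6 pred b5: b5 stop@b2
  b0: DF=∅
  b1: DF={b1}
  b2: DF={b1}
  b3: DF={b1,b6}
  b4: DF=∅
  b5: DF={b6}
  b6: DF=∅

DF(b1) = ["b1"]

Answer: ["b1"]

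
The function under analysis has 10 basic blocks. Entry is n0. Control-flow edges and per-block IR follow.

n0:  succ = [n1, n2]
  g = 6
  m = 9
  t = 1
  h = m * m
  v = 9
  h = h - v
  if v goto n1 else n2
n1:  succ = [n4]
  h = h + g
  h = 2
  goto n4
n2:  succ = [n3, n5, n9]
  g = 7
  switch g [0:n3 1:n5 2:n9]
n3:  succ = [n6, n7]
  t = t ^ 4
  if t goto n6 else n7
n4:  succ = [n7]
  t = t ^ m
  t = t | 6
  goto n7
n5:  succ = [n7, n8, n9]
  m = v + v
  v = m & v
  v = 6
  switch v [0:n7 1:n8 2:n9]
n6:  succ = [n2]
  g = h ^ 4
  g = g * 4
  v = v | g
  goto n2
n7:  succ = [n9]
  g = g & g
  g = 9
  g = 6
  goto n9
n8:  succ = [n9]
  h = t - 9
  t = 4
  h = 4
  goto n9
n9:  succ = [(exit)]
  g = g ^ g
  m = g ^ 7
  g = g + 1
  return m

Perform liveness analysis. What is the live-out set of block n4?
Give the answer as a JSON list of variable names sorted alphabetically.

Answer: ["g"]

Analysis:
def/use:
  n0: def={g,h,m,t,v} ue=∅
  n1: def={h} ue={g,h}
  n2: def={g} ue=∅
  n3: def={t} ue={t}
  n4: def={t} ue={m,t}
  n5: def={m,v} ue={v}
  n6: def={g,v} ue={h,v}
  n7: def={g} ue={g}
  n8: def={h,t} ue={t}
  n9: def={g,m} ue={g}

Liveness:
  n0 li=∅ lo={g,h,m,t,v}
  n1 li={g,h,m,t} lo={g,m,t}
  n2 li={h,t,v} lo={g,h,t,v}
  n3 li={g,h,t,v} lo={g,h,t,v}
  n4 li={g,m,t} lo={g}
  n5 li={g,t,v} lo={g,t}
  n6 li={h,t,v} lo={h,t,v}
  n7 li={g} lo={g}
  n8 li={g,t} lo={g}
  n9 li={g} lo=∅

live-out(n4) = ["g"]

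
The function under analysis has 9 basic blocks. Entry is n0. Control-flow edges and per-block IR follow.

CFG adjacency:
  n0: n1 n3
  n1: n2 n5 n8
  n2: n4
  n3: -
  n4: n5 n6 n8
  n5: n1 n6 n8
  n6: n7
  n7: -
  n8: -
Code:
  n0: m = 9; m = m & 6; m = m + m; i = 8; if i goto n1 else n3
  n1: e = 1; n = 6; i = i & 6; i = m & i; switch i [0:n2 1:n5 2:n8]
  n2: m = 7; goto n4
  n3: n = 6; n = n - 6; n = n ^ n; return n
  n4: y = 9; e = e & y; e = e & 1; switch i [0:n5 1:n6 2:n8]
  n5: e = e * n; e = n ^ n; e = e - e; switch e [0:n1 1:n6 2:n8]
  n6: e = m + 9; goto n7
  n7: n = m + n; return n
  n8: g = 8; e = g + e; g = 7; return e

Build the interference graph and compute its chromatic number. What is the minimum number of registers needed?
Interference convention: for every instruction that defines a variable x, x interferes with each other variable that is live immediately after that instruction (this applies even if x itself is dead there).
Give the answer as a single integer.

Answer: 5

Analysis:
Per-block:
  n0: def={i,m} ue=∅
  n1: def={e,i,n} ue={i,m}
  n2: def={m} ue=∅
  n3: def={n} ue=∅
  n4: def={e,y} ue={e,i}
  n5: def={e} ue={e,n}
  n6: def={e} ue={m}
  n7: def={n} ue={m,n}
  n8: def={e,g} ue={e}

Live sets:
  n0 li=∅ lo={i,m}
  n1 li={i,m} lo={e,i,m,n}
  n2 li={e,i,n} lo={e,i,m,n}
  n3 li=∅ lo=∅
  n4 li={e,i,m,n} lo={e,i,m,n}
  n5 li={e,i,m,n} lo={e,i,m,n}
  n6 li={m,n} lo={m,n}
  n7 li={m,n} lo=∅
  n8 li={e} lo=∅

Conflict graph:
  e↔{g,i,m,n,y}
  g↔{e}
  i↔{e,m,n,y}
  m↔{e,i,n,y}
  n↔{e,i,m,y}
  y↔{e,i,m,n}

Colouring:
  {e,i,m,n,y} pairwise interfere (5-clique) ⇒ χ ≥ 5
  5-colouring: c0={e}  c1={g,i}  c2={m}  c3={n}  c4={y}
  χ = 5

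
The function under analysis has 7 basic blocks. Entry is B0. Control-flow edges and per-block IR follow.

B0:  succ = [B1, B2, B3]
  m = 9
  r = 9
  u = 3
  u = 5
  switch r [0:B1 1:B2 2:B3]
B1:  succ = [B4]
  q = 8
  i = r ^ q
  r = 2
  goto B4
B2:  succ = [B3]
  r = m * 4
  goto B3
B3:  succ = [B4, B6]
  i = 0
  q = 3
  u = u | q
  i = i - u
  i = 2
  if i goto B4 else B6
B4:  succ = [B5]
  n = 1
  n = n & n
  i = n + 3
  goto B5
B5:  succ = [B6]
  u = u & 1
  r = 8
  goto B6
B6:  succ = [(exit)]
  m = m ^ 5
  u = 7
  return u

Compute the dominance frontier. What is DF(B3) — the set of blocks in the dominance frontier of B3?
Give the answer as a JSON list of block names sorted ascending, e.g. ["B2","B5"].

idom tree: B1←B0 B2←B0 B3←B0 B4←B0 B5←B4 B6←B0
Join-block Dom:
  B3: preds {B0,B2}: {B0} ∩ {B0,B2} = {B0}; idom=B0
  B4: preds {B1,B3}: {B0,B1} ∩ {B0,B3} = {B0}; idom=B0
  B6: preds {B3,B5}: {B0,B3} ∩ {B0,B4,B5} = {B0}; idom=B0

DF walk-up:
  B3←B0: walk · to B0
  B3←B2: walk B2 to B0
  B4←B1: walk B1 to B0
  B4←B3: walk B3 to B0
  B6←B3: walk B3 to B0
  B6←B5: walk B5→B4 to B0
  B0: DF=∅
  B1: DF={B4}
  B2: DF={B3}
  B3: DF={B4,B6}
  B4: DF={B6}
  B5: DF={B6}
  B6: DF=∅

DF(B3) = ["B4", "B6"]

Answer: ["B4", "B6"]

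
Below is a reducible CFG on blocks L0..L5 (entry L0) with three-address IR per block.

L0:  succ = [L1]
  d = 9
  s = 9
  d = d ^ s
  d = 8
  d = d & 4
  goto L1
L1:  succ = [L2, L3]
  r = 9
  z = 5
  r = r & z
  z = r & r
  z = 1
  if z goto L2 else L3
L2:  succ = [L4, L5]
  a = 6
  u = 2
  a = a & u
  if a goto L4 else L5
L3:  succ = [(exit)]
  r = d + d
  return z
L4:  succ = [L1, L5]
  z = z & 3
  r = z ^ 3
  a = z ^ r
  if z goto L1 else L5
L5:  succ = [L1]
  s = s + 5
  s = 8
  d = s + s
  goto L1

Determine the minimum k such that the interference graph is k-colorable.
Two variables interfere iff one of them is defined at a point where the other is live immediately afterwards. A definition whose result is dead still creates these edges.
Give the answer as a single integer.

Per-block:
  L0: def={d,s} ue=∅
  L1: def={r,z} ue=∅
  L2: def={a,u} ue=∅
  L3: def={r} ue={d,z}
  L4: def={a,r,z} ue={z}
  L5: def={d,s} ue={s}

Live sets:
  L0 li=∅ lo={d,s}
  L1 li={d,s} lo={d,s,z}
  L2 li={d,s,z} lo={d,s,z}
  L3 li={d,z} lo=∅
  L4 li={d,s,z} lo={d,s}
  L5 li={s} lo={d,s}

Interfere edges:
  a: {d,s,u,z}
  d: {a,r,s,u,z}
  r: {d,s,z}
  s: {a,d,r,u,z}
  u: {a,d,s,z}
  z: {a,d,r,s,u}

Registers:
  {a,d,s,u,z} pairwise interfere (5-clique) ⇒ χ ≥ 5
  assign a→r3 d→r0 r→r3 s→r1 u→r4 z→r2 — no edge inside a register ⇒ χ ≤ 5
  χ = 5

Answer: 5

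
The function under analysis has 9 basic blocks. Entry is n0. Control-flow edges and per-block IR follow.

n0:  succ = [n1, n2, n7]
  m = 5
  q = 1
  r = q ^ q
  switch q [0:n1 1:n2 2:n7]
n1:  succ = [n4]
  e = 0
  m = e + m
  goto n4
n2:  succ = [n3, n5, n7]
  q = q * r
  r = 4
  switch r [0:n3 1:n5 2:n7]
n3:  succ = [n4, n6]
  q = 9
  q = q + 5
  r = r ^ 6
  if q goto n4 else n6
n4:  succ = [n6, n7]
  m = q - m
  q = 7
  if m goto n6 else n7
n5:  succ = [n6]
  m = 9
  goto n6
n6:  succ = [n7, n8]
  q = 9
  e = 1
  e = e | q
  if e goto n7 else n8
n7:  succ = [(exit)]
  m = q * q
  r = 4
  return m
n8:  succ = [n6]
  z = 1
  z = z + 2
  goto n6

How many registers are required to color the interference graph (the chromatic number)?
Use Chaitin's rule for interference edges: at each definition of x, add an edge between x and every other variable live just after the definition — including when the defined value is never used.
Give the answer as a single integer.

Block summaries:
  n0: def={m,q,r} ue=∅
  n1: def={e,m} ue={m}
  n2: def={q,r} ue={q,r}
  n3: def={q,r} ue={r}
  n4: def={m,q} ue={m,q}
  n5: def={m} ue=∅
  n6: def={e,q} ue=∅
  n7: def={m,r} ue={q}
  n8: def={z} ue=∅

Live sets:
  n0: in=∅ out={m,q,r}
  n1: in={m,q} out={m,q}
  n2: in={m,q,r} out={m,q,r}
  n3: in={m,r} out={m,q}
  n4: in={m,q} out={q}
  n5: in=∅ out=∅
  n6: in=∅ out={q}
  n7: in={q} out=∅
  n8: in=∅ out=∅

Conflict graph:
  e: {m,q}
  m: {e,q,r}
  q: {e,m,r}
  r: {m,q}
  z: ∅

Chromatic number:
  {e,m,q} pairwise interfere (3-clique) ⇒ χ ≥ 3
  assign e→R2 m→R0 q→R1 r→R2 z→R0 — no edge inside a register ⇒ χ ≤ 3
  χ = 3

Answer: 3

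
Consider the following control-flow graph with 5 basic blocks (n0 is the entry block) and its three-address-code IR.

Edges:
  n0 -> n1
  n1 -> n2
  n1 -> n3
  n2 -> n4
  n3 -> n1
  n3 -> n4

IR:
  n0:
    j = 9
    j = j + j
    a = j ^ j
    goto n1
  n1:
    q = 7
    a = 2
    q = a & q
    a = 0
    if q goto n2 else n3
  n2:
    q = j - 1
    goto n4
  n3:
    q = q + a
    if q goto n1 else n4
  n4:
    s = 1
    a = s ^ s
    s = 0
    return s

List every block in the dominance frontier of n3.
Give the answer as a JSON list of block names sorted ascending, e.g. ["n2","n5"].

Answer: ["n1", "n4"]

Derivation:
idom tree: n1←n0 n2←n1 n3←n1 n4←n1
Join-block Dom:
  n1: preds {n0,n3}: {n0} ∩ {n0,n1,n3} = {n0}; idom=n0
  n4: preds {n2,n3}: {n0,n1,n2} ∩ {n0,n1,n3} = {n0,n1}; idom=n1

Frontier:
  join n1 pred n0: · stop@n0
  join n1 pred n3: n3→n1 stop@n0
  join n4 pred n2: n2 stop@n1
  join n4 pred n3: n3 stop@n1
  DF(n0)=∅
  DF(n1)={n1}
  DF(n2)={n4}
  DF(n3)={n1,n4}
  DF(n4)=∅

DF(n3) = ["n1", "n4"]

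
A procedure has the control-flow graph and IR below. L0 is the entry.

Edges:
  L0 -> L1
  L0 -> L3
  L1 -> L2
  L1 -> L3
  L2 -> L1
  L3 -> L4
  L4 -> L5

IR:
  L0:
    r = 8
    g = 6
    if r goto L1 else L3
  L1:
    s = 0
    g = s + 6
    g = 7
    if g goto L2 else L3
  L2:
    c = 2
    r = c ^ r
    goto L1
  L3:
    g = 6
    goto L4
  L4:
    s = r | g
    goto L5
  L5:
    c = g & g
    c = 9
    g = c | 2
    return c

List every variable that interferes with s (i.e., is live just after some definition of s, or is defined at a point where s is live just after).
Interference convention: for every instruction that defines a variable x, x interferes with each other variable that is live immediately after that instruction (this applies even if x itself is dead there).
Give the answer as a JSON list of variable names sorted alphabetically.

Answer: ["g", "r"]

Working:
Per-block:
  L0 def {g,r} use ∅
  L1 def {g,s} use ∅
  L2 def {c,r} use {r}
  L3 def {g} use ∅
  L4 def {s} use {g,r}
  L5 def {c,g} use {g}

Backward fixpoint:
  live L0: ∅→{r}
  live L1: {r}→{r}
  live L2: {r}→{r}
  live L3: {r}→{g,r}
  live L4: {g,r}→{g}
  live L5: {g}→∅

Interfere edges:
  c↔{g,r}
  g↔{c,r,s}
  r↔{c,g,s}
  s↔{g,r}

N(s) = ["g", "r"]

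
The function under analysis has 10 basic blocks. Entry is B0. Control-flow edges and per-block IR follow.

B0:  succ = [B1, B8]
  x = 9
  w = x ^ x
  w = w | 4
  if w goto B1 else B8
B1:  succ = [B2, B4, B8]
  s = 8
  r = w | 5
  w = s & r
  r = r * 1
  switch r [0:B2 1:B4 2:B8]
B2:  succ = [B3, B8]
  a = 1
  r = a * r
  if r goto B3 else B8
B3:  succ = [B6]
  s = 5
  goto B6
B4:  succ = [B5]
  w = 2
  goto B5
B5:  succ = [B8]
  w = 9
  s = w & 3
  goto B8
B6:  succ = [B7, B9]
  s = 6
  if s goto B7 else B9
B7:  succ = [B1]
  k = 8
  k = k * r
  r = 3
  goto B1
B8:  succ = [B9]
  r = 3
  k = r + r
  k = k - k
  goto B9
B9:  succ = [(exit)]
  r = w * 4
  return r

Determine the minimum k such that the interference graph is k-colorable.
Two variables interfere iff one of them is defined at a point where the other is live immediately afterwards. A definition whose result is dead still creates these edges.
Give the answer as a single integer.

Per-block:
  B0 def {w,x} use ∅
  B1 def {r,s,w} use {w}
  B2 def {a,r} use {r}
  B3 def {s} use ∅
  B4 def {w} use ∅
  B5 def {s,w} use ∅
  B6 def {s} use ∅
  B7 def {k,r} use {r}
  B8 def {k,r} use ∅
  B9 def {r} use {w}

Backward fixpoint:
  B0: in=∅ out={w}
  B1: in={w} out={r,w}
  B2: in={r,w} out={r,w}
  B3: in={r,w} out={r,w}
  B4: in=∅ out=∅
  B5: in=∅ out={w}
  B6: in={r,w} out={r,w}
  B7: in={r,w} out={w}
  B8: in={w} out={w}
  B9: in={w} out=∅

Interference:
  a↔{r,w}
  k↔{r,w}
  r↔{a,k,s,w}
  s↔{r,w}
  w↔{a,k,r,s}
  x↔∅

Chromatic number:
  clique {a,r,w} ⇒ need ≥ 3
  3-colouring: R0={r,x}  R1={w}  R2={a,k,s}
  χ = 3

Answer: 3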